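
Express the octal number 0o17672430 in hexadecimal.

Each octal digit is 3 bits: 1=001 7=111 6=110 7=111 2=010 4=100 3=011 0=000.
Group the bits into nibbles: 0011 1111 0111 0101 0001 1000 → 3F7518.

0x3F7518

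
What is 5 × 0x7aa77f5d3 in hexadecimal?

0x265457cd1f

Multiply each base-16 digit by 5, carrying:
  3×5 = 15 → write f
  d×5 = 65 → write 1 carry 4
  5×5+4 = 29 → write d carry 1
  f×5+1 = 76 → write c carry 4
  7×5+4 = 39 → write 7 carry 2
  7×5+2 = 37 → write 5 carry 2
  a×5+2 = 52 → write 4 carry 3
  a×5+3 = 53 → write 5 carry 3
  7×5+3 = 38 → write 6 carry 2
  remaining carry: 2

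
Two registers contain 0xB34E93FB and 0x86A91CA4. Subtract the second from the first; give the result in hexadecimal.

0x2CA57757

Subtract column by column in base 16:
  B-4 → 7
  F-A → 5
  3-C → 7 (borrow)
  9-1-1 → 7
  E-9 → 5
  4-A → A (borrow)
  3-6-1 → C (borrow)
  B-8-1 → 2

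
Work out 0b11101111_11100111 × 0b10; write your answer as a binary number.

0b11101111111001110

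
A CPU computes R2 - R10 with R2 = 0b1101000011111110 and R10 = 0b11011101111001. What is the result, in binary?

Subtract column by column in base 2:
  0-1 → 1 (borrow)
  1-0-1 → 0
  1-0 → 1
  1-1 → 0
  1-1 → 0
  1-1 → 0
  1-1 → 0
  1-0 → 1
  0-1 → 1 (borrow)
  0-1-1 → 0 (borrow)
  0-1-1 → 0 (borrow)
  0-0-1 → 1 (borrow)
  1-1-1 → 1 (borrow)
  0-1-1 → 0 (borrow)
  1-0-1 → 0
  1-0 → 1

0b1001100110000101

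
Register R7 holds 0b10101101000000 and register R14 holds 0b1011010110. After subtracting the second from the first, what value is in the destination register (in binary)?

0b10100001101010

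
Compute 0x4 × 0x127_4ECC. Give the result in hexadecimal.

Multiply each base-16 digit by 4, carrying:
  C×4 = 48 → write 0 carry 3
  C×4+3 = 51 → write 3 carry 3
  E×4+3 = 59 → write B carry 3
  4×4+3 = 19 → write 3 carry 1
  7×4+1 = 29 → write D carry 1
  2×4+1 = 9 → write 9
  1×4 = 4 → write 4

0x49D3B30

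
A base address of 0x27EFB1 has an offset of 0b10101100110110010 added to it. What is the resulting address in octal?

0o12244543

0x27EFB1 = 0o11767661 in octal.
0b10101100110110010 = 0o254662 in octal.
Add column by column in base 8, right to left:
  1+2 = 3
  6+6 = 4 carry 1
  6+6+1 = 5 carry 1
  7+4+1 = 4 carry 1
  6+5+1 = 4 carry 1
  7+2+1 = 2 carry 1
  1+0+1 = 2
  1+0 = 1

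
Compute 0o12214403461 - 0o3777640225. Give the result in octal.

0o6214543234

Subtract column by column in base 8:
  1-5 → 4 (borrow)
  6-2-1 → 3
  4-2 → 2
  3-0 → 3
  0-4 → 4 (borrow)
  4-6-1 → 5 (borrow)
  4-7-1 → 4 (borrow)
  1-7-1 → 1 (borrow)
  2-7-1 → 2 (borrow)
  2-3-1 → 6 (borrow)
  1-0-1 → 0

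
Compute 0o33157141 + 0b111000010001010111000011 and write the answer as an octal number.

0o123372044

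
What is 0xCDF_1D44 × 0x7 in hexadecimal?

Multiply each base-16 digit by 7, carrying:
  4×7 = 28 → write C carry 1
  4×7+1 = 29 → write D carry 1
  D×7+1 = 92 → write C carry 5
  1×7+5 = 12 → write C
  F×7 = 105 → write 9 carry 6
  D×7+6 = 97 → write 1 carry 6
  C×7+6 = 90 → write A carry 5
  remaining carry: 5

0x5A19CCDC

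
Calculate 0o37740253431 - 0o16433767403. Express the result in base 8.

Subtract column by column in base 8:
  1-3 → 6 (borrow)
  3-0-1 → 2
  4-4 → 0
  3-7 → 4 (borrow)
  5-6-1 → 6 (borrow)
  2-7-1 → 2 (borrow)
  0-3-1 → 4 (borrow)
  4-3-1 → 0
  7-4 → 3
  7-6 → 1
  3-1 → 2

0o21304264026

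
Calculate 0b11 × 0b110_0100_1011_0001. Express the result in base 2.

0b10010111000010011

Multiply each base-2 digit by 3, carrying:
  1×3 = 3 → write 1 carry 1
  0×3+1 = 1 → write 1
  0×3 = 0 → write 0
  0×3 = 0 → write 0
  1×3 = 3 → write 1 carry 1
  1×3+1 = 4 → write 0 carry 2
  0×3+2 = 2 → write 0 carry 1
  1×3+1 = 4 → write 0 carry 2
  0×3+2 = 2 → write 0 carry 1
  0×3+1 = 1 → write 1
  1×3 = 3 → write 1 carry 1
  0×3+1 = 1 → write 1
  0×3 = 0 → write 0
  1×3 = 3 → write 1 carry 1
  1×3+1 = 4 → write 0 carry 2
  remaining carry: 10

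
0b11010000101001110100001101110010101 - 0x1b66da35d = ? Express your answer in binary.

0x1b66da35d = 0b110110110011011011010001101011101 in binary.
Subtract column by column in base 2:
  1-1 → 0
  0-0 → 0
  1-1 → 0
  0-1 → 1 (borrow)
  1-1-1 → 1 (borrow)
  0-0-1 → 1 (borrow)
  0-1-1 → 0 (borrow)
  1-0-1 → 0
  1-1 → 0
  1-1 → 0
  0-0 → 0
  1-0 → 1
  1-0 → 1
  0-1 → 1 (borrow)
  0-0-1 → 1 (borrow)
  0-1-1 → 0 (borrow)
  0-1-1 → 0 (borrow)
  1-0-1 → 0
  0-1 → 1 (borrow)
  1-1-1 → 1 (borrow)
  1-0-1 → 0
  1-1 → 0
  0-1 → 1 (borrow)
  0-0-1 → 1 (borrow)
  1-0-1 → 0
  0-1 → 1 (borrow)
  1-1-1 → 1 (borrow)
  0-0-1 → 1 (borrow)
  0-1-1 → 0 (borrow)
  0-1-1 → 0 (borrow)
  0-0-1 → 1 (borrow)
  1-1-1 → 1 (borrow)
  0-1-1 → 0 (borrow)
  1-0-1 → 0
  1-0 → 1

0b10011001110110011000111100000111000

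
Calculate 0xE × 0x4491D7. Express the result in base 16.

0x3BFF9C2

Multiply each base-16 digit by 14, carrying:
  7×14 = 98 → write 2 carry 6
  D×14+6 = 188 → write C carry 11
  1×14+11 = 25 → write 9 carry 1
  9×14+1 = 127 → write F carry 7
  4×14+7 = 63 → write F carry 3
  4×14+3 = 59 → write B carry 3
  remaining carry: 3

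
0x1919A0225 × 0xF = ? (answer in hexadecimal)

Multiply each base-16 digit by 15, carrying:
  5×15 = 75 → write B carry 4
  2×15+4 = 34 → write 2 carry 2
  2×15+2 = 32 → write 0 carry 2
  0×15+2 = 2 → write 2
  A×15 = 150 → write 6 carry 9
  9×15+9 = 144 → write 0 carry 9
  1×15+9 = 24 → write 8 carry 1
  9×15+1 = 136 → write 8 carry 8
  1×15+8 = 23 → write 7 carry 1
  remaining carry: 1

0x178806202B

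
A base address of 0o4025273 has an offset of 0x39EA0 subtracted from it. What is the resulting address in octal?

0x39EA0 = 0o717240 in octal.
Subtract column by column in base 8:
  3-0 → 3
  7-4 → 3
  2-2 → 0
  5-7 → 6 (borrow)
  2-1-1 → 0
  0-7 → 1 (borrow)
  4-0-1 → 3

0o3106033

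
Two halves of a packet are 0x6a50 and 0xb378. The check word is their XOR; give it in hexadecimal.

0xd928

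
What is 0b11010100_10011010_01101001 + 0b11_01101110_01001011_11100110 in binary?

Add column by column in base 2, right to left:
  1+0 = 1
  0+1 = 1
  0+1 = 1
  1+0 = 1
  0+0 = 0
  1+1 = 0 carry 1
  1+1+1 = 1 carry 1
  0+1+1 = 0 carry 1
  0+1+1 = 0 carry 1
  1+1+1 = 1 carry 1
  0+0+1 = 1
  1+1 = 0 carry 1
  1+0+1 = 0 carry 1
  0+0+1 = 1
  0+1 = 1
  1+0 = 1
  0+0 = 0
  0+1 = 1
  1+1 = 0 carry 1
  0+1+1 = 0 carry 1
  1+0+1 = 0 carry 1
  0+1+1 = 0 carry 1
  1+1+1 = 1 carry 1
  1+0+1 = 0 carry 1
  0+1+1 = 0 carry 1
  0+1+1 = 0 carry 1
  final carry 1

0b100010000101110011001001111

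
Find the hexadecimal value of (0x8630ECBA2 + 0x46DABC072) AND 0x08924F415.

Add column by column in base 16, right to left:
  2+2 = 4
  A+7 = 1 carry 1
  B+0+1 = C
  C+C = 8 carry 1
  E+B+1 = A carry 1
  0+A+1 = B
  3+D = 0 carry 1
  6+6+1 = D
  8+4 = C
Sum = 0xCD0BA8C14; now AND with 0x08924F415:
  C&0=0, D&8=8, 0&9=0, B&2=2, A&4=0, 8&F=8, C&4=4, 1&1=1, 4&5=4

0x80208414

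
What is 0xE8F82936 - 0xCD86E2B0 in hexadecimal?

0x1B714686

Subtract column by column in base 16:
  6-0 → 6
  3-B → 8 (borrow)
  9-2-1 → 6
  2-E → 4 (borrow)
  8-6-1 → 1
  F-8 → 7
  8-D → B (borrow)
  E-C-1 → 1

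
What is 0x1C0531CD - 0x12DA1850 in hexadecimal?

0x92B197D

Subtract column by column in base 16:
  D-0 → D
  C-5 → 7
  1-8 → 9 (borrow)
  3-1-1 → 1
  5-A → B (borrow)
  0-D-1 → 2 (borrow)
  C-2-1 → 9
  1-1 → 0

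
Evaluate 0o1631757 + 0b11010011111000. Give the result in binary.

0b1110110100011100111

0o1631757 = 0b1110011001111101111 in binary.
Add column by column in base 2, right to left:
  1+0 = 1
  1+0 = 1
  1+0 = 1
  1+1 = 0 carry 1
  0+1+1 = 0 carry 1
  1+1+1 = 1 carry 1
  1+1+1 = 1 carry 1
  1+1+1 = 1 carry 1
  1+0+1 = 0 carry 1
  1+0+1 = 0 carry 1
  0+1+1 = 0 carry 1
  0+0+1 = 1
  1+1 = 0 carry 1
  1+1+1 = 1 carry 1
  0+0+1 = 1
  0+0 = 0
  1+0 = 1
  1+0 = 1
  1+0 = 1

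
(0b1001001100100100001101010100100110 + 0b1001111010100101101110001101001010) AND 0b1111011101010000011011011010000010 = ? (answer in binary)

0b11000101000000011011000000000000

Add column by column in base 2, right to left:
  0+0 = 0
  1+1 = 0 carry 1
  1+0+1 = 0 carry 1
  0+1+1 = 0 carry 1
  0+0+1 = 1
  1+0 = 1
  0+1 = 1
  0+0 = 0
  1+1 = 0 carry 1
  0+1+1 = 0 carry 1
  1+0+1 = 0 carry 1
  0+0+1 = 1
  1+0 = 1
  0+1 = 1
  1+1 = 0 carry 1
  1+1+1 = 1 carry 1
  0+0+1 = 1
  0+1 = 1
  0+1 = 1
  0+0 = 0
  1+1 = 0 carry 1
  0+0+1 = 1
  0+0 = 0
  1+1 = 0 carry 1
  0+0+1 = 1
  0+1 = 1
  1+0 = 1
  1+1 = 0 carry 1
  0+1+1 = 0 carry 1
  0+1+1 = 0 carry 1
  1+1+1 = 1 carry 1
  0+0+1 = 1
  0+0 = 0
  1+1 = 0 carry 1
  final carry 1
Sum = 0b10011000111001001111011100001110000; now AND with 0b1111011101010000011011011010000010:
  10011000111001001111011100001110000
& 01111011101010000011011011010000010
= 00011000101000000011011000000000000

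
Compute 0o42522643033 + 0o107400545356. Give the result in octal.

0o152123410411

Add column by column in base 8, right to left:
  3+6 = 1 carry 1
  3+5+1 = 1 carry 1
  0+3+1 = 4
  3+5 = 0 carry 1
  4+4+1 = 1 carry 1
  6+5+1 = 4 carry 1
  2+0+1 = 3
  2+0 = 2
  5+4 = 1 carry 1
  2+7+1 = 2 carry 1
  4+0+1 = 5
  0+1 = 1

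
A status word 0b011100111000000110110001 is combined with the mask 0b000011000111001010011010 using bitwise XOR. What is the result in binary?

0b011111111111001100101011

XOR bit by bit (1 where the bits differ):
  011100111000000110110001
^ 000011000111001010011010
= 011111111111001100101011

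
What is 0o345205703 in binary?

0b11100101010000101111000011

Each octal digit is 3 bits: 3=011 4=100 5=101 2=010 0=000 5=101 7=111 0=000 3=011.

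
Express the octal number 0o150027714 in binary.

Each octal digit is 3 bits: 1=001 5=101 0=000 0=000 2=010 7=111 7=111 1=001 4=100.

0b1101000000010111111001100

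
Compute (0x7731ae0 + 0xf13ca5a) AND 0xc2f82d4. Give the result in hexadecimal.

0x4068010

Add column by column in base 16, right to left:
  0+a = a
  e+5 = 3 carry 1
  a+a+1 = 5 carry 1
  1+c+1 = e
  3+3 = 6
  7+1 = 8
  7+f = 6 carry 1
  final carry 1
Sum = 0x1686e53a; now AND with 0xc2f82d4:
  1&0=0, 6&c=4, 8&2=0, 6&f=6, e&8=8, 5&2=0, 3&d=1, a&4=0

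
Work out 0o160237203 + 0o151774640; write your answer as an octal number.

Add column by column in base 8, right to left:
  3+0 = 3
  0+4 = 4
  2+6 = 0 carry 1
  7+4+1 = 4 carry 1
  3+7+1 = 3 carry 1
  2+7+1 = 2 carry 1
  0+1+1 = 2
  6+5 = 3 carry 1
  1+1+1 = 3

0o332234043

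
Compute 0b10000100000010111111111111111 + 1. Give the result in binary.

0b10000100000011000000000000000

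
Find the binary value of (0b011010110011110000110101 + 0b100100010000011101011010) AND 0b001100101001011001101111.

0b1100000000001000001111

Add column by column in base 2, right to left:
  1+0 = 1
  0+1 = 1
  1+0 = 1
  0+1 = 1
  1+1 = 0 carry 1
  1+0+1 = 0 carry 1
  0+1+1 = 0 carry 1
  0+0+1 = 1
  0+1 = 1
  0+1 = 1
  1+1 = 0 carry 1
  1+0+1 = 0 carry 1
  1+0+1 = 0 carry 1
  1+0+1 = 0 carry 1
  0+0+1 = 1
  0+0 = 0
  1+1 = 0 carry 1
  1+0+1 = 0 carry 1
  0+0+1 = 1
  1+0 = 1
  0+1 = 1
  1+0 = 1
  1+0 = 1
  0+1 = 1
Sum = 0b111111000100001110001111; now AND with 0b001100101001011001101111:
  111111000100001110001111
& 001100101001011001101111
= 001100000000001000001111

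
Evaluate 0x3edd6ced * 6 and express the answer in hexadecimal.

0x179308d8e

Multiply each base-16 digit by 6, carrying:
  d×6 = 78 → write e carry 4
  e×6+4 = 88 → write 8 carry 5
  c×6+5 = 77 → write d carry 4
  6×6+4 = 40 → write 8 carry 2
  d×6+2 = 80 → write 0 carry 5
  d×6+5 = 83 → write 3 carry 5
  e×6+5 = 89 → write 9 carry 5
  3×6+5 = 23 → write 7 carry 1
  remaining carry: 1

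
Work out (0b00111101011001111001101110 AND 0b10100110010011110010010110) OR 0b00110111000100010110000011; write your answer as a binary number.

0b110111010101110110000111

0b00111101011001111001101110 AND 0b10100110010011110010010110 = 0b00100100010001110000000110.
Then OR with 0b00110111000100010110000011.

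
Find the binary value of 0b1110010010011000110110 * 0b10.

0b11100100100110001101100

Multiply each base-2 digit by 2, carrying:
  0×2 = 0 → write 0
  1×2 = 2 → write 0 carry 1
  1×2+1 = 3 → write 1 carry 1
  0×2+1 = 1 → write 1
  1×2 = 2 → write 0 carry 1
  1×2+1 = 3 → write 1 carry 1
  0×2+1 = 1 → write 1
  0×2 = 0 → write 0
  0×2 = 0 → write 0
  1×2 = 2 → write 0 carry 1
  1×2+1 = 3 → write 1 carry 1
  0×2+1 = 1 → write 1
  0×2 = 0 → write 0
  1×2 = 2 → write 0 carry 1
  0×2+1 = 1 → write 1
  0×2 = 0 → write 0
  1×2 = 2 → write 0 carry 1
  0×2+1 = 1 → write 1
  0×2 = 0 → write 0
  1×2 = 2 → write 0 carry 1
  1×2+1 = 3 → write 1 carry 1
  1×2+1 = 3 → write 1 carry 1
  remaining carry: 1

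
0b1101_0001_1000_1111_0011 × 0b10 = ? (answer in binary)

Multiply each base-2 digit by 2, carrying:
  1×2 = 2 → write 0 carry 1
  1×2+1 = 3 → write 1 carry 1
  0×2+1 = 1 → write 1
  0×2 = 0 → write 0
  1×2 = 2 → write 0 carry 1
  1×2+1 = 3 → write 1 carry 1
  1×2+1 = 3 → write 1 carry 1
  1×2+1 = 3 → write 1 carry 1
  0×2+1 = 1 → write 1
  0×2 = 0 → write 0
  0×2 = 0 → write 0
  1×2 = 2 → write 0 carry 1
  1×2+1 = 3 → write 1 carry 1
  0×2+1 = 1 → write 1
  0×2 = 0 → write 0
  0×2 = 0 → write 0
  1×2 = 2 → write 0 carry 1
  0×2+1 = 1 → write 1
  1×2 = 2 → write 0 carry 1
  1×2+1 = 3 → write 1 carry 1
  remaining carry: 1

0b110100011000111100110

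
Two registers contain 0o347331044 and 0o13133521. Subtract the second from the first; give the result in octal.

0o334175323

Subtract column by column in base 8:
  4-1 → 3
  4-2 → 2
  0-5 → 3 (borrow)
  1-3-1 → 5 (borrow)
  3-3-1 → 7 (borrow)
  3-1-1 → 1
  7-3 → 4
  4-1 → 3
  3-0 → 3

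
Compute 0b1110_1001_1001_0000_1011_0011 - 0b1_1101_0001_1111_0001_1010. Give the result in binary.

0b110011000111000110011001

Subtract column by column in base 2:
  1-0 → 1
  1-1 → 0
  0-0 → 0
  0-1 → 1 (borrow)
  1-1-1 → 1 (borrow)
  1-0-1 → 0
  0-0 → 0
  1-0 → 1
  0-1 → 1 (borrow)
  0-1-1 → 0 (borrow)
  0-1-1 → 0 (borrow)
  0-1-1 → 0 (borrow)
  1-1-1 → 1 (borrow)
  0-0-1 → 1 (borrow)
  0-0-1 → 1 (borrow)
  1-0-1 → 0
  1-1 → 0
  0-0 → 0
  0-1 → 1 (borrow)
  1-1-1 → 1 (borrow)
  0-1-1 → 0 (borrow)
  1-0-1 → 0
  1-0 → 1
  1-0 → 1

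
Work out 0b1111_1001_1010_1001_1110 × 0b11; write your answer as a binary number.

0b1011101100111111011010

Multiply each base-2 digit by 3, carrying:
  0×3 = 0 → write 0
  1×3 = 3 → write 1 carry 1
  1×3+1 = 4 → write 0 carry 2
  1×3+2 = 5 → write 1 carry 2
  1×3+2 = 5 → write 1 carry 2
  0×3+2 = 2 → write 0 carry 1
  0×3+1 = 1 → write 1
  1×3 = 3 → write 1 carry 1
  0×3+1 = 1 → write 1
  1×3 = 3 → write 1 carry 1
  0×3+1 = 1 → write 1
  1×3 = 3 → write 1 carry 1
  1×3+1 = 4 → write 0 carry 2
  0×3+2 = 2 → write 0 carry 1
  0×3+1 = 1 → write 1
  1×3 = 3 → write 1 carry 1
  1×3+1 = 4 → write 0 carry 2
  1×3+2 = 5 → write 1 carry 2
  1×3+2 = 5 → write 1 carry 2
  1×3+2 = 5 → write 1 carry 2
  remaining carry: 10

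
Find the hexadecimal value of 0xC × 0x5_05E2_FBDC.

Multiply each base-16 digit by 12, carrying:
  C×12 = 144 → write 0 carry 9
  D×12+9 = 165 → write 5 carry 10
  B×12+10 = 142 → write E carry 8
  F×12+8 = 188 → write C carry 11
  2×12+11 = 35 → write 3 carry 2
  E×12+2 = 170 → write A carry 10
  5×12+10 = 70 → write 6 carry 4
  0×12+4 = 4 → write 4
  5×12 = 60 → write C carry 3
  remaining carry: 3

0x3C46A3CE50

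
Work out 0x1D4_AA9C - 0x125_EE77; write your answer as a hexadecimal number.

0xAEBC25

Subtract column by column in base 16:
  C-7 → 5
  9-7 → 2
  A-E → C (borrow)
  A-E-1 → B (borrow)
  4-5-1 → E (borrow)
  D-2-1 → A
  1-1 → 0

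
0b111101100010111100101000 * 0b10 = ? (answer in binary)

0b1111011000101111001010000

Multiply each base-2 digit by 2, carrying:
  0×2 = 0 → write 0
  0×2 = 0 → write 0
  0×2 = 0 → write 0
  1×2 = 2 → write 0 carry 1
  0×2+1 = 1 → write 1
  1×2 = 2 → write 0 carry 1
  0×2+1 = 1 → write 1
  0×2 = 0 → write 0
  1×2 = 2 → write 0 carry 1
  1×2+1 = 3 → write 1 carry 1
  1×2+1 = 3 → write 1 carry 1
  1×2+1 = 3 → write 1 carry 1
  0×2+1 = 1 → write 1
  1×2 = 2 → write 0 carry 1
  0×2+1 = 1 → write 1
  0×2 = 0 → write 0
  0×2 = 0 → write 0
  1×2 = 2 → write 0 carry 1
  1×2+1 = 3 → write 1 carry 1
  0×2+1 = 1 → write 1
  1×2 = 2 → write 0 carry 1
  1×2+1 = 3 → write 1 carry 1
  1×2+1 = 3 → write 1 carry 1
  1×2+1 = 3 → write 1 carry 1
  remaining carry: 1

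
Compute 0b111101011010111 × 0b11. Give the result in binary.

0b10111000010000101

Multiply each base-2 digit by 3, carrying:
  1×3 = 3 → write 1 carry 1
  1×3+1 = 4 → write 0 carry 2
  1×3+2 = 5 → write 1 carry 2
  0×3+2 = 2 → write 0 carry 1
  1×3+1 = 4 → write 0 carry 2
  0×3+2 = 2 → write 0 carry 1
  1×3+1 = 4 → write 0 carry 2
  1×3+2 = 5 → write 1 carry 2
  0×3+2 = 2 → write 0 carry 1
  1×3+1 = 4 → write 0 carry 2
  0×3+2 = 2 → write 0 carry 1
  1×3+1 = 4 → write 0 carry 2
  1×3+2 = 5 → write 1 carry 2
  1×3+2 = 5 → write 1 carry 2
  1×3+2 = 5 → write 1 carry 2
  remaining carry: 10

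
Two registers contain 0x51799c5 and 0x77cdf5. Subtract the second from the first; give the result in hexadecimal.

Subtract column by column in base 16:
  5-5 → 0
  c-f → d (borrow)
  9-d-1 → b (borrow)
  9-c-1 → c (borrow)
  7-7-1 → f (borrow)
  1-7-1 → 9 (borrow)
  5-0-1 → 4

0x49fcbd0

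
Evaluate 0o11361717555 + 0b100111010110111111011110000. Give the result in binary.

0b1010000101100110001111001011101

0o11361717555 = 0b1001011110001111001111101101101 in binary.
Add column by column in base 2, right to left:
  1+0 = 1
  0+0 = 0
  1+0 = 1
  1+0 = 1
  0+1 = 1
  1+1 = 0 carry 1
  1+1+1 = 1 carry 1
  0+1+1 = 0 carry 1
  1+0+1 = 0 carry 1
  1+1+1 = 1 carry 1
  1+1+1 = 1 carry 1
  1+1+1 = 1 carry 1
  1+1+1 = 1 carry 1
  0+1+1 = 0 carry 1
  0+1+1 = 0 carry 1
  1+0+1 = 0 carry 1
  1+1+1 = 1 carry 1
  1+1+1 = 1 carry 1
  1+0+1 = 0 carry 1
  0+1+1 = 0 carry 1
  0+0+1 = 1
  0+1 = 1
  1+1 = 0 carry 1
  1+1+1 = 1 carry 1
  1+0+1 = 0 carry 1
  1+0+1 = 0 carry 1
  0+1+1 = 0 carry 1
  1+0+1 = 0 carry 1
  0+0+1 = 1
  0+0 = 0
  1+0 = 1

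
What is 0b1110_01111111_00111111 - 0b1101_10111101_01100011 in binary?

0b1100000111011100

Subtract column by column in base 2:
  1-1 → 0
  1-1 → 0
  1-0 → 1
  1-0 → 1
  1-0 → 1
  1-1 → 0
  0-1 → 1 (borrow)
  0-0-1 → 1 (borrow)
  1-1-1 → 1 (borrow)
  1-0-1 → 0
  1-1 → 0
  1-1 → 0
  1-1 → 0
  1-1 → 0
  1-0 → 1
  0-1 → 1 (borrow)
  0-1-1 → 0 (borrow)
  1-0-1 → 0
  1-1 → 0
  1-1 → 0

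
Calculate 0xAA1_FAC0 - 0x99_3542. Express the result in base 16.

0xA08C57E

Subtract column by column in base 16:
  0-2 → E (borrow)
  C-4-1 → 7
  A-5 → 5
  F-3 → C
  1-9 → 8 (borrow)
  A-9-1 → 0
  A-0 → A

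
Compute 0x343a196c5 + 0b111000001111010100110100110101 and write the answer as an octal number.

0x343a196c5 = 0o150350313305 in octal.
0b111000001111010100110100110101 = 0o7017246465 in octal.
Add column by column in base 8, right to left:
  5+5 = 2 carry 1
  0+6+1 = 7
  3+4 = 7
  3+6 = 1 carry 1
  1+4+1 = 6
  3+2 = 5
  0+7 = 7
  5+1 = 6
  3+0 = 3
  0+7 = 7
  5+0 = 5
  1+0 = 1

0o157367561772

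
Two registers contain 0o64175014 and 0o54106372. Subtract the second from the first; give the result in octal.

Subtract column by column in base 8:
  4-2 → 2
  1-7 → 2 (borrow)
  0-3-1 → 4 (borrow)
  5-6-1 → 6 (borrow)
  7-0-1 → 6
  1-1 → 0
  4-4 → 0
  6-5 → 1

0o10066422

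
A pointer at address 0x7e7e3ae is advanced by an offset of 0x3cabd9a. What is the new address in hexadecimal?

Add column by column in base 16, right to left:
  e+a = 8 carry 1
  a+9+1 = 4 carry 1
  3+d+1 = 1 carry 1
  e+b+1 = a carry 1
  7+a+1 = 2 carry 1
  e+c+1 = b carry 1
  7+3+1 = b

0xbb2a148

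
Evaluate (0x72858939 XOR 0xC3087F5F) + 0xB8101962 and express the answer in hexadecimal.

First 0x72858939 XOR 0xC3087F5F = 0xB18DF666.
Add column by column in base 16, right to left:
  6+2 = 8
  6+6 = C
  6+9 = F
  F+1 = 0 carry 1
  D+0+1 = E
  8+1 = 9
  1+8 = 9
  B+B = 6 carry 1
  final carry 1

0x1699E0FC8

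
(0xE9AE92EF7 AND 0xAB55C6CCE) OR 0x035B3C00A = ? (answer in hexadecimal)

0xAB5FBECCE

0xE9AE92EF7 AND 0xAB55C6CCE = 0xA90482CC6.
Then OR with 0x035B3C00A.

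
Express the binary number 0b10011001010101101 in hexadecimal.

0x132AD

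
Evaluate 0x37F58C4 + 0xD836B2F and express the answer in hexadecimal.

Add column by column in base 16, right to left:
  4+F = 3 carry 1
  C+2+1 = F
  8+B = 3 carry 1
  5+6+1 = C
  F+3 = 2 carry 1
  7+8+1 = 0 carry 1
  3+D+1 = 1 carry 1
  final carry 1

0x1102C3F3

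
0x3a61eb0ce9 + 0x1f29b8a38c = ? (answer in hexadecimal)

Add column by column in base 16, right to left:
  9+c = 5 carry 1
  e+8+1 = 7 carry 1
  c+3+1 = 0 carry 1
  0+a+1 = b
  b+8 = 3 carry 1
  e+b+1 = a carry 1
  1+9+1 = b
  6+2 = 8
  a+f = 9 carry 1
  3+1+1 = 5

0x598ba3b075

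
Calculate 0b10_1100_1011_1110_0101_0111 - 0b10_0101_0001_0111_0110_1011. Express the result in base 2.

0b1111010011011101100

Subtract column by column in base 2:
  1-1 → 0
  1-1 → 0
  1-0 → 1
  0-1 → 1 (borrow)
  1-0-1 → 0
  0-1 → 1 (borrow)
  1-1-1 → 1 (borrow)
  0-0-1 → 1 (borrow)
  0-1-1 → 0 (borrow)
  1-1-1 → 1 (borrow)
  1-1-1 → 1 (borrow)
  1-0-1 → 0
  1-1 → 0
  1-0 → 1
  0-0 → 0
  1-0 → 1
  0-1 → 1 (borrow)
  0-0-1 → 1 (borrow)
  1-1-1 → 1 (borrow)
  1-0-1 → 0
  0-0 → 0
  1-1 → 0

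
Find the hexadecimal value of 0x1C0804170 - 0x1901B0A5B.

Subtract column by column in base 16:
  0-B → 5 (borrow)
  7-5-1 → 1
  1-A → 7 (borrow)
  4-0-1 → 3
  0-B → 5 (borrow)
  8-1-1 → 6
  0-0 → 0
  C-9 → 3
  1-1 → 0

0x30653715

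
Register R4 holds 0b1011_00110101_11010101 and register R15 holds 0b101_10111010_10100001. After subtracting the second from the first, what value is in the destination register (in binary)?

Subtract column by column in base 2:
  1-1 → 0
  0-0 → 0
  1-0 → 1
  0-0 → 0
  1-0 → 1
  0-1 → 1 (borrow)
  1-0-1 → 0
  1-1 → 0
  1-0 → 1
  0-1 → 1 (borrow)
  1-0-1 → 0
  0-1 → 1 (borrow)
  1-1-1 → 1 (borrow)
  1-1-1 → 1 (borrow)
  0-0-1 → 1 (borrow)
  0-1-1 → 0 (borrow)
  1-1-1 → 1 (borrow)
  1-0-1 → 0
  0-1 → 1 (borrow)
  1-0-1 → 0

0b1010111101100110100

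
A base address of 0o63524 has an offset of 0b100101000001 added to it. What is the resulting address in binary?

0o63524 = 0b110011101010100 in binary.
Add column by column in base 2, right to left:
  0+1 = 1
  0+0 = 0
  1+0 = 1
  0+0 = 0
  1+0 = 1
  0+0 = 0
  1+1 = 0 carry 1
  0+0+1 = 1
  1+1 = 0 carry 1
  1+0+1 = 0 carry 1
  1+0+1 = 0 carry 1
  0+1+1 = 0 carry 1
  0+0+1 = 1
  1+0 = 1
  1+0 = 1

0b111000010010101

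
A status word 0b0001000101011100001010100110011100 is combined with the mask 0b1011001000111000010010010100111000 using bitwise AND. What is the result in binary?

AND bit by bit (1 only where both bits are 1):
  0001000101011100001010100110011100
& 1011001000111000010010010100111000
= 0001000000011000000010000100011000

0b0001000000011000000010000100011000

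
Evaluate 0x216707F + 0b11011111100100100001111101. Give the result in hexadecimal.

0b11011111100100100001111101 = 0x37E487D in hexadecimal.
Add column by column in base 16, right to left:
  F+D = C carry 1
  7+7+1 = F
  0+8 = 8
  7+4 = B
  6+E = 4 carry 1
  1+7+1 = 9
  2+3 = 5

0x594B8FC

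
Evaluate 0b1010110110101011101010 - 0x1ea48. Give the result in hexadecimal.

0x2980a2

0b1010110110101011101010 = 0x2b6aea in hexadecimal.
Subtract column by column in base 16:
  a-8 → 2
  e-4 → a
  a-a → 0
  6-e → 8 (borrow)
  b-1-1 → 9
  2-0 → 2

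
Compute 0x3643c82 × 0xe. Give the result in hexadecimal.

Multiply each base-16 digit by 14, carrying:
  2×14 = 28 → write c carry 1
  8×14+1 = 113 → write 1 carry 7
  c×14+7 = 175 → write f carry 10
  3×14+10 = 52 → write 4 carry 3
  4×14+3 = 59 → write b carry 3
  6×14+3 = 87 → write 7 carry 5
  3×14+5 = 47 → write f carry 2
  remaining carry: 2

0x2f7b4f1c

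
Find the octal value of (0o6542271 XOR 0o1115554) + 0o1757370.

First 0o6542271 XOR 0o1115554 = 0o7457725.
Add column by column in base 8, right to left:
  5+0 = 5
  2+7 = 1 carry 1
  7+3+1 = 3 carry 1
  7+7+1 = 7 carry 1
  5+5+1 = 3 carry 1
  4+7+1 = 4 carry 1
  7+1+1 = 1 carry 1
  final carry 1

0o11437315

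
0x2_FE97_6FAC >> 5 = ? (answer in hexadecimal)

0x17F4BB7D

5 bits is not a whole number of base-16 digits; in binary: 1011111110100101110110111110101100 >> 5 = 10111111101001011101101111101.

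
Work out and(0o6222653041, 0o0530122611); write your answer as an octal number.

0o0020002001

AND each oct digit independently (no carries):
  6&0=0, 2&5=0, 2&3=2, 2&0=0, 6&1=0, 5&2=0, 3&2=2, 0&6=0, 4&1=0, 1&1=1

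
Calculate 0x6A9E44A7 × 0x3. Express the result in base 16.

0x13FDACDF5

Multiply each base-16 digit by 3, carrying:
  7×3 = 21 → write 5 carry 1
  A×3+1 = 31 → write F carry 1
  4×3+1 = 13 → write D
  4×3 = 12 → write C
  E×3 = 42 → write A carry 2
  9×3+2 = 29 → write D carry 1
  A×3+1 = 31 → write F carry 1
  6×3+1 = 19 → write 3 carry 1
  remaining carry: 1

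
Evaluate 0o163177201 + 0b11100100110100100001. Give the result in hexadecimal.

0o163177201 = 0x1ccfe81 in hexadecimal.
0b11100100110100100001 = 0xe4d21 in hexadecimal.
Add column by column in base 16, right to left:
  1+1 = 2
  8+2 = a
  e+d = b carry 1
  f+4+1 = 4 carry 1
  c+e+1 = b carry 1
  c+0+1 = d
  1+0 = 1

0x1db4ba2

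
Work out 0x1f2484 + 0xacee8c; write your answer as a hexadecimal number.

Add column by column in base 16, right to left:
  4+c = 0 carry 1
  8+8+1 = 1 carry 1
  4+e+1 = 3 carry 1
  2+e+1 = 1 carry 1
  f+c+1 = c carry 1
  1+a+1 = c

0xcc1310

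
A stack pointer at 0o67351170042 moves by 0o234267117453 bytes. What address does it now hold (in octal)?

Add column by column in base 8, right to left:
  2+3 = 5
  4+5 = 1 carry 1
  0+4+1 = 5
  0+7 = 7
  7+1 = 0 carry 1
  1+1+1 = 3
  1+7 = 0 carry 1
  5+6+1 = 4 carry 1
  3+2+1 = 6
  7+4 = 3 carry 1
  6+3+1 = 2 carry 1
  0+2+1 = 3

0o323640307515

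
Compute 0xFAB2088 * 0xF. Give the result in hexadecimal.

Multiply each base-16 digit by 15, carrying:
  8×15 = 120 → write 8 carry 7
  8×15+7 = 127 → write F carry 7
  0×15+7 = 7 → write 7
  2×15 = 30 → write E carry 1
  B×15+1 = 166 → write 6 carry 10
  A×15+10 = 160 → write 0 carry 10
  F×15+10 = 235 → write B carry 14
  remaining carry: E

0xEB06E7F8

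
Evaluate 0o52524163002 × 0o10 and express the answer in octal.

0o525241630020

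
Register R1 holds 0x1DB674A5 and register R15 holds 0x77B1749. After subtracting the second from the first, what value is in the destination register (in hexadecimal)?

Subtract column by column in base 16:
  5-9 → C (borrow)
  A-4-1 → 5
  4-7 → D (borrow)
  7-1-1 → 5
  6-B → B (borrow)
  B-7-1 → 3
  D-7 → 6
  1-0 → 1

0x163B5D5C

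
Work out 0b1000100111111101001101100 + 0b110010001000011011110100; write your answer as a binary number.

Add column by column in base 2, right to left:
  0+0 = 0
  0+0 = 0
  1+1 = 0 carry 1
  1+0+1 = 0 carry 1
  0+1+1 = 0 carry 1
  1+1+1 = 1 carry 1
  1+1+1 = 1 carry 1
  0+1+1 = 0 carry 1
  0+0+1 = 1
  1+1 = 0 carry 1
  0+1+1 = 0 carry 1
  1+0+1 = 0 carry 1
  1+0+1 = 0 carry 1
  1+0+1 = 0 carry 1
  1+0+1 = 0 carry 1
  1+1+1 = 1 carry 1
  1+0+1 = 0 carry 1
  1+0+1 = 0 carry 1
  0+0+1 = 1
  0+1 = 1
  1+0 = 1
  0+0 = 0
  0+1 = 1
  0+1 = 1
  1+0 = 1

0b1110111001000000101100000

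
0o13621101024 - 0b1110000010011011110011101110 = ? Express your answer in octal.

0o12016542446

0b1110000010011011110011101110 = 0o1602336356 in octal.
Subtract column by column in base 8:
  4-6 → 6 (borrow)
  2-5-1 → 4 (borrow)
  0-3-1 → 4 (borrow)
  1-6-1 → 2 (borrow)
  0-3-1 → 4 (borrow)
  1-3-1 → 5 (borrow)
  1-2-1 → 6 (borrow)
  2-0-1 → 1
  6-6 → 0
  3-1 → 2
  1-0 → 1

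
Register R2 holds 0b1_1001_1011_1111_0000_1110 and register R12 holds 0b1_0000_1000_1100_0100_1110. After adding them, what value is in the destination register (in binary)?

0b1010100100101101011100

Add column by column in base 2, right to left:
  0+0 = 0
  1+1 = 0 carry 1
  1+1+1 = 1 carry 1
  1+1+1 = 1 carry 1
  0+0+1 = 1
  0+0 = 0
  0+1 = 1
  0+0 = 0
  1+0 = 1
  1+0 = 1
  1+1 = 0 carry 1
  1+1+1 = 1 carry 1
  1+0+1 = 0 carry 1
  1+0+1 = 0 carry 1
  0+0+1 = 1
  1+1 = 0 carry 1
  1+0+1 = 0 carry 1
  0+0+1 = 1
  0+0 = 0
  1+0 = 1
  1+1 = 0 carry 1
  final carry 1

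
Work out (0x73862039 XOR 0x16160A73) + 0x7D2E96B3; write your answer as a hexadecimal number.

0xE2BEC0FD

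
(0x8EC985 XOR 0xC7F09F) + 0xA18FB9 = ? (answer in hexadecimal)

0xEAC8D3

First 0x8EC985 XOR 0xC7F09F = 0x49391A.
Add column by column in base 16, right to left:
  A+9 = 3 carry 1
  1+B+1 = D
  9+F = 8 carry 1
  3+8+1 = C
  9+1 = A
  4+A = E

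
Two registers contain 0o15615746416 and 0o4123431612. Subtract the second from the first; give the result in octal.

0o11472314604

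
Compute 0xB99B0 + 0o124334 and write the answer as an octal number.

0xB99B0 = 0o2714660 in octal.
Add column by column in base 8, right to left:
  0+4 = 4
  6+3 = 1 carry 1
  6+3+1 = 2 carry 1
  4+4+1 = 1 carry 1
  1+2+1 = 4
  7+1 = 0 carry 1
  2+0+1 = 3

0o3041214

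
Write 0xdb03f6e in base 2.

0b1101101100000011111101101110

Expand each hex digit to 4 bits: d=1101 b=1011 0=0000 3=0011 f=1111 6=0110 e=1110.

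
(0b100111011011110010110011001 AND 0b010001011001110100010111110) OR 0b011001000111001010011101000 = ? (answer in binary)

0b11001011111111010011111000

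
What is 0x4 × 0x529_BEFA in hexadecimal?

0x14A6FBE8

Multiply each base-16 digit by 4, carrying:
  A×4 = 40 → write 8 carry 2
  F×4+2 = 62 → write E carry 3
  E×4+3 = 59 → write B carry 3
  B×4+3 = 47 → write F carry 2
  9×4+2 = 38 → write 6 carry 2
  2×4+2 = 10 → write A
  5×4 = 20 → write 4 carry 1
  remaining carry: 1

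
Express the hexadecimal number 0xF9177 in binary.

0b11111001000101110111

Expand each hex digit to 4 bits: F=1111 9=1001 1=0001 7=0111 7=0111.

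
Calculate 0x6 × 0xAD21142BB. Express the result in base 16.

Multiply each base-16 digit by 6, carrying:
  B×6 = 66 → write 2 carry 4
  B×6+4 = 70 → write 6 carry 4
  2×6+4 = 16 → write 0 carry 1
  4×6+1 = 25 → write 9 carry 1
  1×6+1 = 7 → write 7
  1×6 = 6 → write 6
  2×6 = 12 → write C
  D×6 = 78 → write E carry 4
  A×6+4 = 64 → write 0 carry 4
  remaining carry: 4

0x40EC679062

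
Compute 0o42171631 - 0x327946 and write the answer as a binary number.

0b10101100111101001010011

0o42171631 = 0b100010001111001110011001 in binary.
0x327946 = 0b1100100111100101000110 in binary.
Subtract column by column in base 2:
  1-0 → 1
  0-1 → 1 (borrow)
  0-1-1 → 0 (borrow)
  1-0-1 → 0
  1-0 → 1
  0-0 → 0
  0-1 → 1 (borrow)
  1-0-1 → 0
  1-1 → 0
  1-0 → 1
  0-0 → 0
  0-1 → 1 (borrow)
  1-1-1 → 1 (borrow)
  1-1-1 → 1 (borrow)
  1-1-1 → 1 (borrow)
  1-0-1 → 0
  0-0 → 0
  0-1 → 1 (borrow)
  0-0-1 → 1 (borrow)
  1-0-1 → 0
  0-1 → 1 (borrow)
  0-1-1 → 0 (borrow)
  0-0-1 → 1 (borrow)
  1-0-1 → 0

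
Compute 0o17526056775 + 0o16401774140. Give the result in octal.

Add column by column in base 8, right to left:
  5+0 = 5
  7+4 = 3 carry 1
  7+1+1 = 1 carry 1
  6+4+1 = 3 carry 1
  5+7+1 = 5 carry 1
  0+7+1 = 0 carry 1
  6+1+1 = 0 carry 1
  2+0+1 = 3
  5+4 = 1 carry 1
  7+6+1 = 6 carry 1
  1+1+1 = 3

0o36130053135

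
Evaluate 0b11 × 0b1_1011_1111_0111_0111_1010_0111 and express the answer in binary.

Multiply each base-2 digit by 3, carrying:
  1×3 = 3 → write 1 carry 1
  1×3+1 = 4 → write 0 carry 2
  1×3+2 = 5 → write 1 carry 2
  0×3+2 = 2 → write 0 carry 1
  0×3+1 = 1 → write 1
  1×3 = 3 → write 1 carry 1
  0×3+1 = 1 → write 1
  1×3 = 3 → write 1 carry 1
  1×3+1 = 4 → write 0 carry 2
  1×3+2 = 5 → write 1 carry 2
  1×3+2 = 5 → write 1 carry 2
  0×3+2 = 2 → write 0 carry 1
  1×3+1 = 4 → write 0 carry 2
  1×3+2 = 5 → write 1 carry 2
  1×3+2 = 5 → write 1 carry 2
  0×3+2 = 2 → write 0 carry 1
  1×3+1 = 4 → write 0 carry 2
  1×3+2 = 5 → write 1 carry 2
  1×3+2 = 5 → write 1 carry 2
  1×3+2 = 5 → write 1 carry 2
  1×3+2 = 5 → write 1 carry 2
  1×3+2 = 5 → write 1 carry 2
  0×3+2 = 2 → write 0 carry 1
  1×3+1 = 4 → write 0 carry 2
  1×3+2 = 5 → write 1 carry 2
  remaining carry: 10

0b101001111100110011011110101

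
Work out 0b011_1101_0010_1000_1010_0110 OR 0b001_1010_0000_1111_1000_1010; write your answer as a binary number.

OR bit by bit (1 where either bit is 1):
  01111010010100010100110
| 00110100000111110001010
= 01111110010111110101110

0b01111110010111110101110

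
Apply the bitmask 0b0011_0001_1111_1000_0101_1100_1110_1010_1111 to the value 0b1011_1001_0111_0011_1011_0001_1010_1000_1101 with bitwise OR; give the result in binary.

0b101110011111101111111101111010101111

OR bit by bit (1 where either bit is 1):
  101110010111001110110001101010001101
| 001100011111100001011100111010101111
= 101110011111101111111101111010101111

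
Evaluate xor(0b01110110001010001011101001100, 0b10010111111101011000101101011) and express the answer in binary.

0b11100001110111010011000100111

XOR bit by bit (1 where the bits differ):
  01110110001010001011101001100
^ 10010111111101011000101101011
= 11100001110111010011000100111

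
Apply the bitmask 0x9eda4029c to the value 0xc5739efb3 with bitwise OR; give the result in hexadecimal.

OR each hex digit independently (no carries):
  c|9=d, 5|e=f, 7|d=f, 3|a=b, 9|4=d, e|0=e, f|2=f, b|9=b, 3|c=f

0xdffbdefbf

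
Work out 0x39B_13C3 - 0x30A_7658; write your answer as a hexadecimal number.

0x909D6B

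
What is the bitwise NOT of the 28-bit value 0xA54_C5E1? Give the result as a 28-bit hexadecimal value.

0x5AB3A1E

Each hex digit d becomes F−d:
  A→5, 5→A, 4→B, C→3, 5→A, E→1, 1→E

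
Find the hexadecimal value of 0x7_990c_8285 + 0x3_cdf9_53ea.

0xb6705d66f

Add column by column in base 16, right to left:
  5+a = f
  8+e = 6 carry 1
  2+3+1 = 6
  8+5 = d
  c+9 = 5 carry 1
  0+f+1 = 0 carry 1
  9+d+1 = 7 carry 1
  9+c+1 = 6 carry 1
  7+3+1 = b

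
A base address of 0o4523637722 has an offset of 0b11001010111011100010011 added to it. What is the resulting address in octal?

0o4555133345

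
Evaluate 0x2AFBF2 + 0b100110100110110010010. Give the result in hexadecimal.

0x3E4984

0b100110100110110010010 = 0x134D92 in hexadecimal.
Add column by column in base 16, right to left:
  2+2 = 4
  F+9 = 8 carry 1
  B+D+1 = 9 carry 1
  F+4+1 = 4 carry 1
  A+3+1 = E
  2+1 = 3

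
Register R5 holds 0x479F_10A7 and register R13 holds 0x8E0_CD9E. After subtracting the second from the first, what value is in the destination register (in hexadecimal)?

Subtract column by column in base 16:
  7-E → 9 (borrow)
  A-9-1 → 0
  0-D → 3 (borrow)
  1-C-1 → 4 (borrow)
  F-0-1 → E
  9-E → B (borrow)
  7-8-1 → E (borrow)
  4-0-1 → 3

0x3EBE4309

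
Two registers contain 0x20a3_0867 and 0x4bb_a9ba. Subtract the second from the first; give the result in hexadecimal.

Subtract column by column in base 16:
  7-a → d (borrow)
  6-b-1 → a (borrow)
  8-9-1 → e (borrow)
  0-a-1 → 5 (borrow)
  3-b-1 → 7 (borrow)
  a-b-1 → e (borrow)
  0-4-1 → b (borrow)
  2-0-1 → 1

0x1be75ead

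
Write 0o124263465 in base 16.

0x1516735

Each octal digit is 3 bits: 1=001 2=010 4=100 2=010 6=110 3=011 4=100 6=110 5=101.
Group the bits into nibbles: 0001 0101 0001 0110 0111 0011 0101 → 1516735.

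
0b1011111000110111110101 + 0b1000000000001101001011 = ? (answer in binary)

Add column by column in base 2, right to left:
  1+1 = 0 carry 1
  0+1+1 = 0 carry 1
  1+0+1 = 0 carry 1
  0+1+1 = 0 carry 1
  1+0+1 = 0 carry 1
  1+0+1 = 0 carry 1
  1+1+1 = 1 carry 1
  1+0+1 = 0 carry 1
  1+1+1 = 1 carry 1
  0+1+1 = 0 carry 1
  1+0+1 = 0 carry 1
  1+0+1 = 0 carry 1
  0+0+1 = 1
  0+0 = 0
  0+0 = 0
  1+0 = 1
  1+0 = 1
  1+0 = 1
  1+0 = 1
  1+0 = 1
  0+0 = 0
  1+1 = 0 carry 1
  final carry 1

0b10011111001000101000000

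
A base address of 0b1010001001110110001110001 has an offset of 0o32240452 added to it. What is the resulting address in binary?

0b1101011100010110110011011

0o32240452 = 0b11010010100000100101010 in binary.
Add column by column in base 2, right to left:
  1+0 = 1
  0+1 = 1
  0+0 = 0
  0+1 = 1
  1+0 = 1
  1+1 = 0 carry 1
  1+0+1 = 0 carry 1
  0+0+1 = 1
  0+1 = 1
  0+0 = 0
  1+0 = 1
  1+0 = 1
  0+0 = 0
  1+0 = 1
  1+1 = 0 carry 1
  1+0+1 = 0 carry 1
  0+1+1 = 0 carry 1
  0+0+1 = 1
  1+0 = 1
  0+1 = 1
  0+0 = 0
  0+1 = 1
  1+1 = 0 carry 1
  0+0+1 = 1
  1+0 = 1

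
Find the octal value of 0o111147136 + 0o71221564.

0o202370722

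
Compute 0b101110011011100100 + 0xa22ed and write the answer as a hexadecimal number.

0b101110011011100100 = 0x2e6e4 in hexadecimal.
Add column by column in base 16, right to left:
  4+d = 1 carry 1
  e+e+1 = d carry 1
  6+2+1 = 9
  e+2 = 0 carry 1
  2+a+1 = d

0xd09d1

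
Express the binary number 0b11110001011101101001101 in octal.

0o36135515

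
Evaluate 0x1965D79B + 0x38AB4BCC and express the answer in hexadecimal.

0x52112367

Add column by column in base 16, right to left:
  B+C = 7 carry 1
  9+C+1 = 6 carry 1
  7+B+1 = 3 carry 1
  D+4+1 = 2 carry 1
  5+B+1 = 1 carry 1
  6+A+1 = 1 carry 1
  9+8+1 = 2 carry 1
  1+3+1 = 5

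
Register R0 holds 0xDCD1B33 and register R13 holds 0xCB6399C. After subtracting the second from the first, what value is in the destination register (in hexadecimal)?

Subtract column by column in base 16:
  3-C → 7 (borrow)
  3-9-1 → 9 (borrow)
  B-9-1 → 1
  1-3 → E (borrow)
  D-6-1 → 6
  C-B → 1
  D-C → 1

0x116E197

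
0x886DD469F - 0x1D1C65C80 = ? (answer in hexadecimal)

0x6B516EA1F

Subtract column by column in base 16:
  F-0 → F
  9-8 → 1
  6-C → A (borrow)
  4-5-1 → E (borrow)
  D-6-1 → 6
  D-C → 1
  6-1 → 5
  8-D → B (borrow)
  8-1-1 → 6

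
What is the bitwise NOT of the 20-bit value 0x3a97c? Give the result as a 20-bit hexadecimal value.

Each hex digit d becomes f−d:
  3→c, a→5, 9→6, 7→8, c→3

0xc5683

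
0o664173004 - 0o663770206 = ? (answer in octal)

Subtract column by column in base 8:
  4-6 → 6 (borrow)
  0-0-1 → 7 (borrow)
  0-2-1 → 5 (borrow)
  3-0-1 → 2
  7-7 → 0
  1-7 → 2 (borrow)
  4-3-1 → 0
  6-6 → 0
  6-6 → 0

0o202576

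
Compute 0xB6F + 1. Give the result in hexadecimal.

The trailing 1 digit is F (max in base 16), so adding 1 cascades: they roll to 0 and the next digit up increments.

0xB70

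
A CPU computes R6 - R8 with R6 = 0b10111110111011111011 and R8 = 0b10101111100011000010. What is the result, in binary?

Subtract column by column in base 2:
  1-0 → 1
  1-1 → 0
  0-0 → 0
  1-0 → 1
  1-0 → 1
  1-0 → 1
  1-1 → 0
  1-1 → 0
  0-0 → 0
  1-0 → 1
  1-0 → 1
  1-1 → 0
  0-1 → 1 (borrow)
  1-1-1 → 1 (borrow)
  1-1-1 → 1 (borrow)
  1-1-1 → 1 (borrow)
  1-0-1 → 0
  1-1 → 0
  0-0 → 0
  1-1 → 0

0b1111011000111001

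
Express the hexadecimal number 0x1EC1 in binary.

0b1111011000001

Expand each hex digit to 4 bits: 1=0001 E=1110 C=1100 1=0001.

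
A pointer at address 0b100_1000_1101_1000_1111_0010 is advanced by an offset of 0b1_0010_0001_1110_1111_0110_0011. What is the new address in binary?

0b1011010101100100001010101

Add column by column in base 2, right to left:
  0+1 = 1
  1+1 = 0 carry 1
  0+0+1 = 1
  0+0 = 0
  1+0 = 1
  1+1 = 0 carry 1
  1+1+1 = 1 carry 1
  1+0+1 = 0 carry 1
  0+1+1 = 0 carry 1
  0+1+1 = 0 carry 1
  0+1+1 = 0 carry 1
  1+1+1 = 1 carry 1
  1+0+1 = 0 carry 1
  0+1+1 = 0 carry 1
  1+1+1 = 1 carry 1
  1+1+1 = 1 carry 1
  0+1+1 = 0 carry 1
  0+0+1 = 1
  0+0 = 0
  1+0 = 1
  0+0 = 0
  0+1 = 1
  1+0 = 1
  0+0 = 0
  0+1 = 1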